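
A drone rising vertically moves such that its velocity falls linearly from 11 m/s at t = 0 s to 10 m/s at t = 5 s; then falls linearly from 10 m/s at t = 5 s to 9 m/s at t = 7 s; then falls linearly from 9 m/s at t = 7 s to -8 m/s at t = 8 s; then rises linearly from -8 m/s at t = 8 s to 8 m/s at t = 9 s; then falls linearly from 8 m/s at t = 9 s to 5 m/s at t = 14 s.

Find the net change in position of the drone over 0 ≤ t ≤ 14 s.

Displacement is the signed area under the v-t curve.
0–5 s: ½(11 + 10)(5) = 52.5 m
5–7 s: ½(10 + 9)(2) = 19 m
7–8 s: ½(9 + -8)(1) = 0.5 m
8–9 s: ½(-8 + 8)(1) = 0 m
9–14 s: ½(8 + 5)(5) = 32.5 m
Net displacement = 104.5 m

104.5 m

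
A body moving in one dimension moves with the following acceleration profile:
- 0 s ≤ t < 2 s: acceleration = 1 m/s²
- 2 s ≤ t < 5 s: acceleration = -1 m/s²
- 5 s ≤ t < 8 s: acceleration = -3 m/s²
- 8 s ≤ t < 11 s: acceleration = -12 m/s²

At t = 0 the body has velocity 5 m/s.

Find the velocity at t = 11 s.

Δv equals the area under the a-t graph; then v = v₀ + Δv.
0–2 s: 1 × 2 = 2 m/s
2–5 s: -1 × 3 = -3 m/s
5–8 s: -3 × 3 = -9 m/s
8–11 s: -12 × 3 = -36 m/s
Δv = -46 m/s, so v(11) = 5 + (-46) = -41 m/s.

-41 m/s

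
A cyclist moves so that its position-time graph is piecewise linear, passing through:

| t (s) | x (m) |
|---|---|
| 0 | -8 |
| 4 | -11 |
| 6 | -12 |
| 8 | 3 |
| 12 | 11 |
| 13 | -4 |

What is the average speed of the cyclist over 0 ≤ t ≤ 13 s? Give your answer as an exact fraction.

42/13 m/s

Average speed = (total path length)/(elapsed time); on a piecewise-linear x-t graph the path length is Σ|Δx|.
0–4 s: |Δx| = |-11 − -8| = 3 m
4–6 s: |Δx| = |-12 − -11| = 1 m
6–8 s: |Δx| = |3 − -12| = 15 m
8–12 s: |Δx| = |11 − 3| = 8 m
12–13 s: |Δx| = |-4 − 11| = 15 m
Total path = 42 m; average speed = 42/13 = 42/13 m/s.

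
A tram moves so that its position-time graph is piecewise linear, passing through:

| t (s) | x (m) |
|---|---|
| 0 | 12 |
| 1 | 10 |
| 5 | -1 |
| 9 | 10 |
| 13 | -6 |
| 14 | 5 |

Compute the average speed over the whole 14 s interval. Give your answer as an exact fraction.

51/14 m/s

Average speed = (total path length)/(elapsed time); on a piecewise-linear x-t graph the path length is Σ|Δx|.
0–1 s: |Δx| = |10 − 12| = 2 m
1–5 s: |Δx| = |-1 − 10| = 11 m
5–9 s: |Δx| = |10 − -1| = 11 m
9–13 s: |Δx| = |-6 − 10| = 16 m
13–14 s: |Δx| = |5 − -6| = 11 m
Total path = 51 m; average speed = 51/14 = 51/14 m/s.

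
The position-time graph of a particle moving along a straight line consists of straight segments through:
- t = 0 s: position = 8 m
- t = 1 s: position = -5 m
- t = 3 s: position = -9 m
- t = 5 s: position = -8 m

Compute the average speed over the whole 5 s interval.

Average speed = (total path length)/(elapsed time); on a piecewise-linear x-t graph the path length is Σ|Δx|.
0–1 s: |Δx| = |-5 − 8| = 13 m
1–3 s: |Δx| = |-9 − -5| = 4 m
3–5 s: |Δx| = |-8 − -9| = 1 m
Total path = 18 m; average speed = 18/5 = 3.6 m/s.

3.6 m/s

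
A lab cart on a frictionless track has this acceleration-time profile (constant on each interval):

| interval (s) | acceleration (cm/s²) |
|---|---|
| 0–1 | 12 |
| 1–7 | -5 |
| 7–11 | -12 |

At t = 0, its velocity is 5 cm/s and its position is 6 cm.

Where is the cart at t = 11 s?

-119 cm

On each constant-a segment, Δv = aΔt and Δx = v₀Δt + ½aΔt²; chain segment to segment.
0–1 s: v starts 5 cm/s; Δx = 5·1 + ½·12·1² = 11 cm; v ends 17 cm/s.
1–7 s: v starts 17 cm/s; Δx = 17·6 + ½·-5·6² = 12 cm; v ends -13 cm/s.
7–11 s: v starts -13 cm/s; Δx = -13·4 + ½·-12·4² = -148 cm; v ends -61 cm/s.
x(11) = 6 + Σ Δx = -119 cm.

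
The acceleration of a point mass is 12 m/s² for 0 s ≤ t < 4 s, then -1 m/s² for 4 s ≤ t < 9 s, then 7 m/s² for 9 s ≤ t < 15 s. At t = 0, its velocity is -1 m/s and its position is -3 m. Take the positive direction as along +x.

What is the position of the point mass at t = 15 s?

689.5 m

On each constant-a segment, Δv = aΔt and Δx = v₀Δt + ½aΔt²; chain segment to segment.
0–4 s: v starts -1 m/s; Δx = -1·4 + ½·12·4² = 92 m; v ends 47 m/s.
4–9 s: v starts 47 m/s; Δx = 47·5 + ½·-1·5² = 222.5 m; v ends 42 m/s.
9–15 s: v starts 42 m/s; Δx = 42·6 + ½·7·6² = 378 m; v ends 84 m/s.
x(15) = -3 + Σ Δx = 689.5 m.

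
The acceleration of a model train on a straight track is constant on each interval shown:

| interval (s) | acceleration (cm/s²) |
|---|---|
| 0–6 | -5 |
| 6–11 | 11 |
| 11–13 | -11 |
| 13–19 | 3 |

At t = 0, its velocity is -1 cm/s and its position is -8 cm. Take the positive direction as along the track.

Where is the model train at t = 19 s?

On each constant-a segment, Δv = aΔt and Δx = v₀Δt + ½aΔt²; chain segment to segment.
0–6 s: v starts -1 cm/s; Δx = -1·6 + ½·-5·6² = -96 cm; v ends -31 cm/s.
6–11 s: v starts -31 cm/s; Δx = -31·5 + ½·11·5² = -17.5 cm; v ends 24 cm/s.
11–13 s: v starts 24 cm/s; Δx = 24·2 + ½·-11·2² = 26 cm; v ends 2 cm/s.
13–19 s: v starts 2 cm/s; Δx = 2·6 + ½·3·6² = 66 cm; v ends 20 cm/s.
x(19) = -8 + Σ Δx = -29.5 cm.

-29.5 cm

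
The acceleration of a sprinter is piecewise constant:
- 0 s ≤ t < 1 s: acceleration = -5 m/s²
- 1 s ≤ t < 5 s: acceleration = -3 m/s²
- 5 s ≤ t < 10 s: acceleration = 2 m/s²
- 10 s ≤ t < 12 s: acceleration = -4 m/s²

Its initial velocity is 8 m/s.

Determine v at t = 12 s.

-7 m/s

Δv equals the area under the a-t graph; then v = v₀ + Δv.
0–1 s: -5 × 1 = -5 m/s
1–5 s: -3 × 4 = -12 m/s
5–10 s: 2 × 5 = 10 m/s
10–12 s: -4 × 2 = -8 m/s
Δv = -15 m/s, so v(12) = 8 + (-15) = -7 m/s.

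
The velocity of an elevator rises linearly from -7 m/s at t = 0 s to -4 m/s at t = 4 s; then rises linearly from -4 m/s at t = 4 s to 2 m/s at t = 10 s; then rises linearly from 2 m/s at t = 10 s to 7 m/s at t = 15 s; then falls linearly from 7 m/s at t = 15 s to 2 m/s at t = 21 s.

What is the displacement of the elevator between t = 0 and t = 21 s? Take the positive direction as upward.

Displacement is the signed area under the v-t curve.
0–4 s: ½(-7 + -4)(4) = -22 m
4–10 s: ½(-4 + 2)(6) = -6 m
10–15 s: ½(2 + 7)(5) = 22.5 m
15–21 s: ½(7 + 2)(6) = 27 m
Net displacement = 21.5 m

21.5 m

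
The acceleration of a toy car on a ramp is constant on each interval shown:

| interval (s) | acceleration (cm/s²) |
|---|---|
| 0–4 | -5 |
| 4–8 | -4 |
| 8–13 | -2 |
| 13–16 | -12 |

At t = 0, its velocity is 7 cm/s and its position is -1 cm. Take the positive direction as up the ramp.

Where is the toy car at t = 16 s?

-438 cm

On each constant-a segment, Δv = aΔt and Δx = v₀Δt + ½aΔt²; chain segment to segment.
0–4 s: v starts 7 cm/s; Δx = 7·4 + ½·-5·4² = -12 cm; v ends -13 cm/s.
4–8 s: v starts -13 cm/s; Δx = -13·4 + ½·-4·4² = -84 cm; v ends -29 cm/s.
8–13 s: v starts -29 cm/s; Δx = -29·5 + ½·-2·5² = -170 cm; v ends -39 cm/s.
13–16 s: v starts -39 cm/s; Δx = -39·3 + ½·-12·3² = -171 cm; v ends -75 cm/s.
x(16) = -1 + Σ Δx = -438 cm.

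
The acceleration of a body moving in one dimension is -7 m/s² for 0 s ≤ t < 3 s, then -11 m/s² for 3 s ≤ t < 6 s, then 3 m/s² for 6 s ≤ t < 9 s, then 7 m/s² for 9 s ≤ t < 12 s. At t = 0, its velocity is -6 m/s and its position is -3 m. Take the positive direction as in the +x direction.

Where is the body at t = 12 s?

On each constant-a segment, Δv = aΔt and Δx = v₀Δt + ½aΔt²; chain segment to segment.
0–3 s: v starts -6 m/s; Δx = -6·3 + ½·-7·3² = -49.5 m; v ends -27 m/s.
3–6 s: v starts -27 m/s; Δx = -27·3 + ½·-11·3² = -130.5 m; v ends -60 m/s.
6–9 s: v starts -60 m/s; Δx = -60·3 + ½·3·3² = -166.5 m; v ends -51 m/s.
9–12 s: v starts -51 m/s; Δx = -51·3 + ½·7·3² = -121.5 m; v ends -30 m/s.
x(12) = -3 + Σ Δx = -471 m.

-471 m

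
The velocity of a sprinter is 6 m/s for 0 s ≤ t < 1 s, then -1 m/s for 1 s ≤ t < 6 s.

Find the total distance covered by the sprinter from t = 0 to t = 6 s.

11 m

Distance (not displacement) is the total path length: add the absolute areas under v-t.
0–1 s: |6| × 1 = 6 m
1–6 s: |-1| × 5 = 5 m
Total distance = 11 m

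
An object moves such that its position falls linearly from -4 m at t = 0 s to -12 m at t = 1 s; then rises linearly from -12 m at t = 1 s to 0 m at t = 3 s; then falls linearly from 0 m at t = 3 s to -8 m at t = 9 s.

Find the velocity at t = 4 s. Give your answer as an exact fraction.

Velocity is the slope of the x-t graph on 3–9 s: (-8 − 0)/(9 − 3) = -4/3 m/s.

-4/3 m/s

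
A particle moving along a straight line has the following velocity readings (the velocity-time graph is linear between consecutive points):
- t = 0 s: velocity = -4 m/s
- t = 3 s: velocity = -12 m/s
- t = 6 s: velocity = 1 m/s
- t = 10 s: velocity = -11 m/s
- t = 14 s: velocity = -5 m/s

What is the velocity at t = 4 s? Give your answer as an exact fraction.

On 3–6 s the graph is linear from -12 to 1 m/s: v(4) = -12 + (1 − -12)·(4 − 3)/(6 − 3) = -23/3 m/s.

-23/3 m/s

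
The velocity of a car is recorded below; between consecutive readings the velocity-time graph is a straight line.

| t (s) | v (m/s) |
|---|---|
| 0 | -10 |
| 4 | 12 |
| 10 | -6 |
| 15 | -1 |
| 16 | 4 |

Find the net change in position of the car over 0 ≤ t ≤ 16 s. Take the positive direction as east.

Net displacement equals the area under the velocity-time graph (areas below the axis count negative).
0–4 s: ½(-10 + 12)(4) = 4 m
4–10 s: ½(12 + -6)(6) = 18 m
10–15 s: ½(-6 + -1)(5) = -17.5 m
15–16 s: ½(-1 + 4)(1) = 1.5 m
Net displacement = 6 m

6 m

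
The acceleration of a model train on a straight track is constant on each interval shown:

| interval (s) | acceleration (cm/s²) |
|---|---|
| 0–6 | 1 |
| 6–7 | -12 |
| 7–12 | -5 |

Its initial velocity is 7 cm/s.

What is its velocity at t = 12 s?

Δv equals the area under the a-t graph; then v = v₀ + Δv.
0–6 s: 1 × 6 = 6 cm/s
6–7 s: -12 × 1 = -12 cm/s
7–12 s: -5 × 5 = -25 cm/s
Δv = -31 cm/s, so v(12) = 7 + (-31) = -24 cm/s.

-24 cm/s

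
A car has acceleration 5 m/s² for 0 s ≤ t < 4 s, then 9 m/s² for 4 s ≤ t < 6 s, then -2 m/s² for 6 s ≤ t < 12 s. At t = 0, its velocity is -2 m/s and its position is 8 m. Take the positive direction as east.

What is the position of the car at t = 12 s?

On each constant-a segment, Δv = aΔt and Δx = v₀Δt + ½aΔt²; chain segment to segment.
0–4 s: v starts -2 m/s; Δx = -2·4 + ½·5·4² = 32 m; v ends 18 m/s.
4–6 s: v starts 18 m/s; Δx = 18·2 + ½·9·2² = 54 m; v ends 36 m/s.
6–12 s: v starts 36 m/s; Δx = 36·6 + ½·-2·6² = 180 m; v ends 24 m/s.
x(12) = 8 + Σ Δx = 274 m.

274 m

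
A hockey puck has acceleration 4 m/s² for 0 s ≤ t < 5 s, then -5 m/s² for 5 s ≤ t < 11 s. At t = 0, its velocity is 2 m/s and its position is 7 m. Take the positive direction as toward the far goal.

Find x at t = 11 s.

109 m

On each constant-a segment, Δv = aΔt and Δx = v₀Δt + ½aΔt²; chain segment to segment.
0–5 s: v starts 2 m/s; Δx = 2·5 + ½·4·5² = 60 m; v ends 22 m/s.
5–11 s: v starts 22 m/s; Δx = 22·6 + ½·-5·6² = 42 m; v ends -8 m/s.
x(11) = 7 + Σ Δx = 109 m.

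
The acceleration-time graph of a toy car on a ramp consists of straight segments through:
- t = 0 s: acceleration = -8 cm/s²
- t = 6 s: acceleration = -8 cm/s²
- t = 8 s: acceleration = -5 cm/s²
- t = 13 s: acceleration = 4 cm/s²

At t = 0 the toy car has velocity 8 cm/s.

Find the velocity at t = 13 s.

-55.5 cm/s

Δv equals the area under the a-t graph; then v = v₀ + Δv.
0–6 s: -8 × 6 = -48 cm/s
6–8 s: ½(-8 + -5)(2) = -13 cm/s
8–13 s: ½(-5 + 4)(5) = -2.5 cm/s
Δv = -63.5 cm/s, so v(13) = 8 + (-63.5) = -55.5 cm/s.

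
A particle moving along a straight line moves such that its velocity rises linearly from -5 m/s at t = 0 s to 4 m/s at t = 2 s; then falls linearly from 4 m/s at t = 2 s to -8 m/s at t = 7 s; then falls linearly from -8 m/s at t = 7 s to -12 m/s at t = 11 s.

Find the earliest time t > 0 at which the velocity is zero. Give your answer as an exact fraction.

v changes sign on 0–2 s (from -5 to 4); the graph is linear there, so v = 0 at t = 0 + (5)·(2 − 0)/(4 − -5) = 10/9 s.

t = 10/9 s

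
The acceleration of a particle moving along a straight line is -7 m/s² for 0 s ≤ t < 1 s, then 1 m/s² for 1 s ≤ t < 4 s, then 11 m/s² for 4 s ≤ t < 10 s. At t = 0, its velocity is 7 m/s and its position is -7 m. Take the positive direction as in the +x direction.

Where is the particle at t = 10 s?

217 m

On each constant-a segment, Δv = aΔt and Δx = v₀Δt + ½aΔt²; chain segment to segment.
0–1 s: v starts 7 m/s; Δx = 7·1 + ½·-7·1² = 3.5 m; v ends 0 m/s.
1–4 s: v starts 0 m/s; Δx = 0·3 + ½·1·3² = 4.5 m; v ends 3 m/s.
4–10 s: v starts 3 m/s; Δx = 3·6 + ½·11·6² = 216 m; v ends 69 m/s.
x(10) = -7 + Σ Δx = 217 m.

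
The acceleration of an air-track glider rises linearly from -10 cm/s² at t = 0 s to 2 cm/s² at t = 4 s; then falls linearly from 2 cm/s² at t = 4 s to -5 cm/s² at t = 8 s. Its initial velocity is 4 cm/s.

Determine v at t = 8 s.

Δv equals the area under the a-t graph; then v = v₀ + Δv.
0–4 s: ½(-10 + 2)(4) = -16 cm/s
4–8 s: ½(2 + -5)(4) = -6 cm/s
Δv = -22 cm/s, so v(8) = 4 + (-22) = -18 cm/s.

-18 cm/s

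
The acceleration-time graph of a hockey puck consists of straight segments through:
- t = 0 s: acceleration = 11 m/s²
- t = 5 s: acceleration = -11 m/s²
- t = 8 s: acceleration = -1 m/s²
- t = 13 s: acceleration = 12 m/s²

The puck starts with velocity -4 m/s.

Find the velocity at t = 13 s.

5.5 m/s

Δv equals the area under the a-t graph; then v = v₀ + Δv.
0–5 s: ½(11 + -11)(5) = 0 m/s
5–8 s: ½(-11 + -1)(3) = -18 m/s
8–13 s: ½(-1 + 12)(5) = 27.5 m/s
Δv = 9.5 m/s, so v(13) = -4 + (9.5) = 5.5 m/s.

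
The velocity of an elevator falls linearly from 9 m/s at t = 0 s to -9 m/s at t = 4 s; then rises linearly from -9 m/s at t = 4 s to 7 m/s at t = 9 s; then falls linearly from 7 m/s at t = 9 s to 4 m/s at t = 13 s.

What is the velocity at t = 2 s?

0 m/s

On 0–4 s the graph is linear from 9 to -9 m/s: v(2) = 9 + (-9 − 9)·(2 − 0)/(4 − 0) = 0 m/s.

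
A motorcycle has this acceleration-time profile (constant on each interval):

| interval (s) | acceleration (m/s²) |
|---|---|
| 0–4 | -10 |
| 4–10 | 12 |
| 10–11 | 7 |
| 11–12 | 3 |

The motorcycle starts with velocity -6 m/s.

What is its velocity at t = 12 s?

Δv equals the area under the a-t graph; then v = v₀ + Δv.
0–4 s: -10 × 4 = -40 m/s
4–10 s: 12 × 6 = 72 m/s
10–11 s: 7 × 1 = 7 m/s
11–12 s: 3 × 1 = 3 m/s
Δv = 42 m/s, so v(12) = -6 + (42) = 36 m/s.

36 m/s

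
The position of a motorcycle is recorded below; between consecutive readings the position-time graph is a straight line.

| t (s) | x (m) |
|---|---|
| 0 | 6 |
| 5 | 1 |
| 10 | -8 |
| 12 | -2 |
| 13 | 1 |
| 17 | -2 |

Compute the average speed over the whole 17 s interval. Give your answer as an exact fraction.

26/17 m/s

Average speed = (total path length)/(elapsed time); on a piecewise-linear x-t graph the path length is Σ|Δx|.
0–5 s: |Δx| = |1 − 6| = 5 m
5–10 s: |Δx| = |-8 − 1| = 9 m
10–12 s: |Δx| = |-2 − -8| = 6 m
12–13 s: |Δx| = |1 − -2| = 3 m
13–17 s: |Δx| = |-2 − 1| = 3 m
Total path = 26 m; average speed = 26/17 = 26/17 m/s.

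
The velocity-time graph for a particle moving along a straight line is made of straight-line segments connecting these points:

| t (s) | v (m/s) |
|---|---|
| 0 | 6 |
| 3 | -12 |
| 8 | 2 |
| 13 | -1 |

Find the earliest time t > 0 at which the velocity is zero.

t = 1 s

v changes sign on 0–3 s (from 6 to -12); the graph is linear there, so v = 0 at t = 0 + (-6)·(3 − 0)/(-12 − 6) = 1 s.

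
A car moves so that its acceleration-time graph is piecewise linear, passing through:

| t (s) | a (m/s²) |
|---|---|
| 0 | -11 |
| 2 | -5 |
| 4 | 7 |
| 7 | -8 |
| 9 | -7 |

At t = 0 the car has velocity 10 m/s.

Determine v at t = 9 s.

Δv equals the area under the a-t graph; then v = v₀ + Δv.
0–2 s: ½(-11 + -5)(2) = -16 m/s
2–4 s: ½(-5 + 7)(2) = 2 m/s
4–7 s: ½(7 + -8)(3) = -1.5 m/s
7–9 s: ½(-8 + -7)(2) = -15 m/s
Δv = -30.5 m/s, so v(9) = 10 + (-30.5) = -20.5 m/s.

-20.5 m/s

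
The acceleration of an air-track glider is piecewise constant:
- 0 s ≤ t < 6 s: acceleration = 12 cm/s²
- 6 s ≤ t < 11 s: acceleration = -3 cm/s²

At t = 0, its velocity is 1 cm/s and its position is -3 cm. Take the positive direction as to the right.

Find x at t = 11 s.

546.5 cm

On each constant-a segment, Δv = aΔt and Δx = v₀Δt + ½aΔt²; chain segment to segment.
0–6 s: v starts 1 cm/s; Δx = 1·6 + ½·12·6² = 222 cm; v ends 73 cm/s.
6–11 s: v starts 73 cm/s; Δx = 73·5 + ½·-3·5² = 327.5 cm; v ends 58 cm/s.
x(11) = -3 + Σ Δx = 546.5 cm.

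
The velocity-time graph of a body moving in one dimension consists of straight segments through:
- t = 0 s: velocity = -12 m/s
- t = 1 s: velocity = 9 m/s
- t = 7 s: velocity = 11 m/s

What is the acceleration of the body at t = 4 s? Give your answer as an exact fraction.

Acceleration is the slope of the v-t graph on 1–7 s: (11 − 9)/(7 − 1) = 1/3 m/s².

1/3 m/s²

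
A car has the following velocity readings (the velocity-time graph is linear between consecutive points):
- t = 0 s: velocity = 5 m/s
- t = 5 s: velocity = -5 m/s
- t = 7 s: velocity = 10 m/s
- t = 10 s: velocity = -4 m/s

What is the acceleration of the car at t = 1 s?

-2 m/s²

Acceleration is the slope of the v-t graph on 0–5 s: (-5 − 5)/(5 − 0) = -2 m/s².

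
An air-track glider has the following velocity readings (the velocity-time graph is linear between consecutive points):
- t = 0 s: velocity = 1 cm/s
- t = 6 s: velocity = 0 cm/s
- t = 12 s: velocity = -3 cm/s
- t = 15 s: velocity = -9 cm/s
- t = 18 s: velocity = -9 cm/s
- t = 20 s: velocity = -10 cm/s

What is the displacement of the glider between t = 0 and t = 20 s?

Displacement is the signed area under the v-t curve.
0–6 s: ½(1 + 0)(6) = 3 cm
6–12 s: ½(0 + -3)(6) = -9 cm
12–15 s: ½(-3 + -9)(3) = -18 cm
15–18 s: -9 × 3 = -27 cm
18–20 s: ½(-9 + -10)(2) = -19 cm
Net displacement = -70 cm

-70 cm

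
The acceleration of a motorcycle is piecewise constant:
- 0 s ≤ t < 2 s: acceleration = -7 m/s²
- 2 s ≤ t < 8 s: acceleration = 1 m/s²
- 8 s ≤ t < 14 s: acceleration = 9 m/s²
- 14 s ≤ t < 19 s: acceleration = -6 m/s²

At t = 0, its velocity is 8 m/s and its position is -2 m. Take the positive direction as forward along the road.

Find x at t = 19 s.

On each constant-a segment, Δv = aΔt and Δx = v₀Δt + ½aΔt²; chain segment to segment.
0–2 s: v starts 8 m/s; Δx = 8·2 + ½·-7·2² = 2 m; v ends -6 m/s.
2–8 s: v starts -6 m/s; Δx = -6·6 + ½·1·6² = -18 m; v ends 0 m/s.
8–14 s: v starts 0 m/s; Δx = 0·6 + ½·9·6² = 162 m; v ends 54 m/s.
14–19 s: v starts 54 m/s; Δx = 54·5 + ½·-6·5² = 195 m; v ends 24 m/s.
x(19) = -2 + Σ Δx = 339 m.

339 m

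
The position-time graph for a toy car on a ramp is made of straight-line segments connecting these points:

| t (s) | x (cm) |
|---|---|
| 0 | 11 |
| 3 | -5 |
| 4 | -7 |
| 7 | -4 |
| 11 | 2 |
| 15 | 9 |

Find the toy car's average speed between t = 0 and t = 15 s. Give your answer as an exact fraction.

34/15 cm/s

Average speed = (total path length)/(elapsed time); on a piecewise-linear x-t graph the path length is Σ|Δx|.
0–3 s: |Δx| = |-5 − 11| = 16 cm
3–4 s: |Δx| = |-7 − -5| = 2 cm
4–7 s: |Δx| = |-4 − -7| = 3 cm
7–11 s: |Δx| = |2 − -4| = 6 cm
11–15 s: |Δx| = |9 − 2| = 7 cm
Total path = 34 cm; average speed = 34/15 = 34/15 cm/s.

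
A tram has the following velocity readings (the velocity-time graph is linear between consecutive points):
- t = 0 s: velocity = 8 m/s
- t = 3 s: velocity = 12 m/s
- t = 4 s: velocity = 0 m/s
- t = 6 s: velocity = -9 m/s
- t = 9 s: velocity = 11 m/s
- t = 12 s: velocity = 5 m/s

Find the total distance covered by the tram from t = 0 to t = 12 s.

Distance (not displacement) is the total path length: add the absolute areas under v-t.
0–3 s: |½(8 + 12)(3)| = 30 m
3–4 s: |½(12 + 0)(1)| = 6 m
4–6 s: |½(0 + -9)(2)| = 9 m
6–9 s: v = 0 at t = 7.35 s; triangle areas 6.075 + 9.075 = 15.15 m
9–12 s: |½(11 + 5)(3)| = 24 m
Total distance = 84.15 m

84.15 m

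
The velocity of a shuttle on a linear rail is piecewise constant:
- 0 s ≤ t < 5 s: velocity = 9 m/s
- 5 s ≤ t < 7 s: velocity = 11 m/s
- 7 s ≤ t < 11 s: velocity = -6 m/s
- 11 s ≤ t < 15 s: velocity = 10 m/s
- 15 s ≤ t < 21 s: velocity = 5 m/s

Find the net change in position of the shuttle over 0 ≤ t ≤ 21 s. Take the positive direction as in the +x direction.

Displacement is the signed area under the v-t curve.
0–5 s: 9 × 5 = 45 m
5–7 s: 11 × 2 = 22 m
7–11 s: -6 × 4 = -24 m
11–15 s: 10 × 4 = 40 m
15–21 s: 5 × 6 = 30 m
Net displacement = 113 m

113 m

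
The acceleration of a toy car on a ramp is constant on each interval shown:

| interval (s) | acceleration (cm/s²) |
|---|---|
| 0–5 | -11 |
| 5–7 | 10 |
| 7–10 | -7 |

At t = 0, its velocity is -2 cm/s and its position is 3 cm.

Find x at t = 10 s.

On each constant-a segment, Δv = aΔt and Δx = v₀Δt + ½aΔt²; chain segment to segment.
0–5 s: v starts -2 cm/s; Δx = -2·5 + ½·-11·5² = -147.5 cm; v ends -57 cm/s.
5–7 s: v starts -57 cm/s; Δx = -57·2 + ½·10·2² = -94 cm; v ends -37 cm/s.
7–10 s: v starts -37 cm/s; Δx = -37·3 + ½·-7·3² = -142.5 cm; v ends -58 cm/s.
x(10) = 3 + Σ Δx = -381 cm.

-381 cm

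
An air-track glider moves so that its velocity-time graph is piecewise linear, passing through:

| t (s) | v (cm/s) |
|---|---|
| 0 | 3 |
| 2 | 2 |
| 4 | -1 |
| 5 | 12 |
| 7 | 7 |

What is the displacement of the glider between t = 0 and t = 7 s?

Net displacement equals the area under the velocity-time graph (areas below the axis count negative).
0–2 s: ½(3 + 2)(2) = 5 cm
2–4 s: ½(2 + -1)(2) = 1 cm
4–5 s: ½(-1 + 12)(1) = 5.5 cm
5–7 s: ½(12 + 7)(2) = 19 cm
Net displacement = 30.5 cm

30.5 cm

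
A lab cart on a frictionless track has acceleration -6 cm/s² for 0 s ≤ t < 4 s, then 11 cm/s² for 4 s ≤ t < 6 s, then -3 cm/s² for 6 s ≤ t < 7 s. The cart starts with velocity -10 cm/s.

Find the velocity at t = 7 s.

Δv equals the area under the a-t graph; then v = v₀ + Δv.
0–4 s: -6 × 4 = -24 cm/s
4–6 s: 11 × 2 = 22 cm/s
6–7 s: -3 × 1 = -3 cm/s
Δv = -5 cm/s, so v(7) = -10 + (-5) = -15 cm/s.

-15 cm/s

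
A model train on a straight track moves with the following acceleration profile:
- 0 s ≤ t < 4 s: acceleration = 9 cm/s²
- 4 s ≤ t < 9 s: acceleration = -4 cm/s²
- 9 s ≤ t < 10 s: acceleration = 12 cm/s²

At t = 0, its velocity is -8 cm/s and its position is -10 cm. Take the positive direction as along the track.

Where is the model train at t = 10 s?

On each constant-a segment, Δv = aΔt and Δx = v₀Δt + ½aΔt²; chain segment to segment.
0–4 s: v starts -8 cm/s; Δx = -8·4 + ½·9·4² = 40 cm; v ends 28 cm/s.
4–9 s: v starts 28 cm/s; Δx = 28·5 + ½·-4·5² = 90 cm; v ends 8 cm/s.
9–10 s: v starts 8 cm/s; Δx = 8·1 + ½·12·1² = 14 cm; v ends 20 cm/s.
x(10) = -10 + Σ Δx = 134 cm.

134 cm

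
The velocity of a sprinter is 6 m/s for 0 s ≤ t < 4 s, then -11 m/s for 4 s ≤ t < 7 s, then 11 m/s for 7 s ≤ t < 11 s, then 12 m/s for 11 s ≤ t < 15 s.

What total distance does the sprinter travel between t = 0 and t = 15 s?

149 m

Distance (not displacement) is the total path length: add the absolute areas under v-t.
0–4 s: |6| × 4 = 24 m
4–7 s: |-11| × 3 = 33 m
7–11 s: |11| × 4 = 44 m
11–15 s: |12| × 4 = 48 m
Total distance = 149 m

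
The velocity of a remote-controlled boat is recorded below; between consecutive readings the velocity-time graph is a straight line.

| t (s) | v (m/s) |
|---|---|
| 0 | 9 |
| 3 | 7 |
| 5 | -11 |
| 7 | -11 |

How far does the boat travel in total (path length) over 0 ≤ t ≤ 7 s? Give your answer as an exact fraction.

499/9 m

Distance (not displacement) is the total path length: add the absolute areas under v-t.
0–3 s: |½(9 + 7)(3)| = 24 m
3–5 s: v = 0 at t = 34/9 s; triangle areas 49/18 + 121/18 = 85/9 m
5–7 s: |-11| × 2 = 22 m
Total distance = 499/9 m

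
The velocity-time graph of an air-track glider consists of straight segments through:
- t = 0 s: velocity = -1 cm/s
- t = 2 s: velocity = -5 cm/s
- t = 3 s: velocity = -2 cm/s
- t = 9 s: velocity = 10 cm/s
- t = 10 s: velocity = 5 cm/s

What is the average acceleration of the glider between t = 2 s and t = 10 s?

Average acceleration = Δv/Δt = (5 − -5)/(10 − 2) = 1.25 cm/s².

1.25 cm/s²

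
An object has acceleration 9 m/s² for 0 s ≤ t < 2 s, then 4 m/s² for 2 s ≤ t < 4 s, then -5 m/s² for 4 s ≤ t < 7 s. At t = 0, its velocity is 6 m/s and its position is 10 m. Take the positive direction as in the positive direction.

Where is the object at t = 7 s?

169.5 m

On each constant-a segment, Δv = aΔt and Δx = v₀Δt + ½aΔt²; chain segment to segment.
0–2 s: v starts 6 m/s; Δx = 6·2 + ½·9·2² = 30 m; v ends 24 m/s.
2–4 s: v starts 24 m/s; Δx = 24·2 + ½·4·2² = 56 m; v ends 32 m/s.
4–7 s: v starts 32 m/s; Δx = 32·3 + ½·-5·3² = 73.5 m; v ends 17 m/s.
x(7) = 10 + Σ Δx = 169.5 m.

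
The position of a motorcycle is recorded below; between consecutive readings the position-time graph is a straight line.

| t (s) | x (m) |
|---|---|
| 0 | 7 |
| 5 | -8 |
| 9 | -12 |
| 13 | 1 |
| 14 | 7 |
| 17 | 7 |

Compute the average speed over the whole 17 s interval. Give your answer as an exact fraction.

38/17 m/s

Average speed = (total path length)/(elapsed time); on a piecewise-linear x-t graph the path length is Σ|Δx|.
0–5 s: |Δx| = |-8 − 7| = 15 m
5–9 s: |Δx| = |-12 − -8| = 4 m
9–13 s: |Δx| = |1 − -12| = 13 m
13–14 s: |Δx| = |7 − 1| = 6 m
14–17 s: |Δx| = |7 − 7| = 0 m
Total path = 38 m; average speed = 38/17 = 38/17 m/s.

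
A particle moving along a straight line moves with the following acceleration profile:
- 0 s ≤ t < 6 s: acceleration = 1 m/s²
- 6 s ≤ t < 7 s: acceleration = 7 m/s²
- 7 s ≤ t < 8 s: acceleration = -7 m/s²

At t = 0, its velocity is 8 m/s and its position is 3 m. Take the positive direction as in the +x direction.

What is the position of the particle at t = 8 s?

104 m

On each constant-a segment, Δv = aΔt and Δx = v₀Δt + ½aΔt²; chain segment to segment.
0–6 s: v starts 8 m/s; Δx = 8·6 + ½·1·6² = 66 m; v ends 14 m/s.
6–7 s: v starts 14 m/s; Δx = 14·1 + ½·7·1² = 17.5 m; v ends 21 m/s.
7–8 s: v starts 21 m/s; Δx = 21·1 + ½·-7·1² = 17.5 m; v ends 14 m/s.
x(8) = 3 + Σ Δx = 104 m.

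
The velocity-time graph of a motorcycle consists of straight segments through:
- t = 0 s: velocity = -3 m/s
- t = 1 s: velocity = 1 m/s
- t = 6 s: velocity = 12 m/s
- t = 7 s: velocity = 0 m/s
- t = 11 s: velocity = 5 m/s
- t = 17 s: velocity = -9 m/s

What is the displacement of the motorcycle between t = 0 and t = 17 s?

Net displacement equals the area under the velocity-time graph (areas below the axis count negative).
0–1 s: ½(-3 + 1)(1) = -1 m
1–6 s: ½(1 + 12)(5) = 32.5 m
6–7 s: ½(12 + 0)(1) = 6 m
7–11 s: ½(0 + 5)(4) = 10 m
11–17 s: ½(5 + -9)(6) = -12 m
Net displacement = 35.5 m

35.5 m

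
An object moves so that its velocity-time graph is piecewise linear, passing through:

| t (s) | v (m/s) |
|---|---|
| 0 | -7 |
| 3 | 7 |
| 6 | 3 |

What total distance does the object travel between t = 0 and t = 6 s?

25.5 m

Total distance travelled is ∫|v| dt — sum the magnitudes of each area piece.
0–3 s: v = 0 at t = 1.5 s; triangle areas 5.25 + 5.25 = 10.5 m
3–6 s: |½(7 + 3)(3)| = 15 m
Total distance = 25.5 m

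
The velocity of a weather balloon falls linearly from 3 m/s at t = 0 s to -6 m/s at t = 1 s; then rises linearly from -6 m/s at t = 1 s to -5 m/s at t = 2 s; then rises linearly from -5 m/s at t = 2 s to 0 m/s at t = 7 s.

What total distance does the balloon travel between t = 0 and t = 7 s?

20.5 m

Distance (not displacement) is the total path length: add the absolute areas under v-t.
0–1 s: v = 0 at t = 1/3 s; triangle areas 0.5 + 2 = 2.5 m
1–2 s: |½(-6 + -5)(1)| = 5.5 m
2–7 s: |½(-5 + 0)(5)| = 12.5 m
Total distance = 20.5 m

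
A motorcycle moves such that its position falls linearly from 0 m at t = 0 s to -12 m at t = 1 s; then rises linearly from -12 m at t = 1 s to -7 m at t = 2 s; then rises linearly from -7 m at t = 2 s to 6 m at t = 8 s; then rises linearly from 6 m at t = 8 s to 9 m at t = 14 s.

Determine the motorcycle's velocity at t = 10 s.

0.5 m/s

Velocity is the slope of the x-t graph on 8–14 s: (9 − 6)/(14 − 8) = 0.5 m/s.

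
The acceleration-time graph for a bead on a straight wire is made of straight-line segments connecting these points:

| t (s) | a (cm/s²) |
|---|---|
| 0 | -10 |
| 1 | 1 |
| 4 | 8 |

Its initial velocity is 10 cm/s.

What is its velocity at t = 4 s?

19 cm/s

Δv equals the area under the a-t graph; then v = v₀ + Δv.
0–1 s: ½(-10 + 1)(1) = -4.5 cm/s
1–4 s: ½(1 + 8)(3) = 13.5 cm/s
Δv = 9 cm/s, so v(4) = 10 + (9) = 19 cm/s.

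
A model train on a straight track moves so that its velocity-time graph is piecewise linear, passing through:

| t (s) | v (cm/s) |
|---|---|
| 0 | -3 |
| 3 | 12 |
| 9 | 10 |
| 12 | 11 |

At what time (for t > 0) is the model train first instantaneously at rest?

t = 0.6 s

v changes sign on 0–3 s (from -3 to 12); the graph is linear there, so v = 0 at t = 0 + (3)·(3 − 0)/(12 − -3) = 0.6 s.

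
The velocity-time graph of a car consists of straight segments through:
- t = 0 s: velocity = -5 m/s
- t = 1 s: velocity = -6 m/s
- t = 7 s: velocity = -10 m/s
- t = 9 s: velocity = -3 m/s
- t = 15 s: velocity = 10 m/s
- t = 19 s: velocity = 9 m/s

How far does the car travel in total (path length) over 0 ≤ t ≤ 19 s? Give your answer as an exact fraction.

Total distance travelled is ∫|v| dt — sum the magnitudes of each area piece.
0–1 s: |½(-5 + -6)(1)| = 5.5 m
1–7 s: |½(-6 + -10)(6)| = 48 m
7–9 s: |½(-10 + -3)(2)| = 13 m
9–15 s: v = 0 at t = 135/13 s; triangle areas 27/13 + 300/13 = 327/13 m
15–19 s: |½(10 + 9)(4)| = 38 m
Total distance = 3371/26 m

3371/26 m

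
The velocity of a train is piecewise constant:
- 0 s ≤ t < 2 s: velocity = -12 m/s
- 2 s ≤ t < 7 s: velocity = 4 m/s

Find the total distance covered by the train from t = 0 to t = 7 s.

Total distance travelled is ∫|v| dt — sum the magnitudes of each area piece.
0–2 s: |-12| × 2 = 24 m
2–7 s: |4| × 5 = 20 m
Total distance = 44 m

44 m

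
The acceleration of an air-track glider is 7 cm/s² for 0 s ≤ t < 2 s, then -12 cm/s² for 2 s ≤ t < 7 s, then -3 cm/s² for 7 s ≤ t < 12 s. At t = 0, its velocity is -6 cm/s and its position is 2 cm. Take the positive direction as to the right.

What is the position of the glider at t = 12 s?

-403.5 cm

On each constant-a segment, Δv = aΔt and Δx = v₀Δt + ½aΔt²; chain segment to segment.
0–2 s: v starts -6 cm/s; Δx = -6·2 + ½·7·2² = 2 cm; v ends 8 cm/s.
2–7 s: v starts 8 cm/s; Δx = 8·5 + ½·-12·5² = -110 cm; v ends -52 cm/s.
7–12 s: v starts -52 cm/s; Δx = -52·5 + ½·-3·5² = -297.5 cm; v ends -67 cm/s.
x(12) = 2 + Σ Δx = -403.5 cm.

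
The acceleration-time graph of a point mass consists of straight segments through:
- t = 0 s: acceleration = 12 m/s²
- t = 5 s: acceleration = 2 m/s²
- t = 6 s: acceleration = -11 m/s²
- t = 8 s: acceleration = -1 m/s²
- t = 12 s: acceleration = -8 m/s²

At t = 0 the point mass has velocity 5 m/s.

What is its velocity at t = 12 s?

Δv equals the area under the a-t graph; then v = v₀ + Δv.
0–5 s: ½(12 + 2)(5) = 35 m/s
5–6 s: ½(2 + -11)(1) = -4.5 m/s
6–8 s: ½(-11 + -1)(2) = -12 m/s
8–12 s: ½(-1 + -8)(4) = -18 m/s
Δv = 0.5 m/s, so v(12) = 5 + (0.5) = 5.5 m/s.

5.5 m/s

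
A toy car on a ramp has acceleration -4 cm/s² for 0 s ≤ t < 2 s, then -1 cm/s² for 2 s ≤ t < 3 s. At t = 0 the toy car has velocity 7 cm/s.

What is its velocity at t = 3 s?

Δv equals the area under the a-t graph; then v = v₀ + Δv.
0–2 s: -4 × 2 = -8 cm/s
2–3 s: -1 × 1 = -1 cm/s
Δv = -9 cm/s, so v(3) = 7 + (-9) = -2 cm/s.

-2 cm/s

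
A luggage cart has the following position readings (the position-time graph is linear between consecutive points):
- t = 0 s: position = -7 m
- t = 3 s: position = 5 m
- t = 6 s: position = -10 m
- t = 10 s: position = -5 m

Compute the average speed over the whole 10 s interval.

Average speed = (total path length)/(elapsed time); on a piecewise-linear x-t graph the path length is Σ|Δx|.
0–3 s: |Δx| = |5 − -7| = 12 m
3–6 s: |Δx| = |-10 − 5| = 15 m
6–10 s: |Δx| = |-5 − -10| = 5 m
Total path = 32 m; average speed = 32/10 = 3.2 m/s.

3.2 m/s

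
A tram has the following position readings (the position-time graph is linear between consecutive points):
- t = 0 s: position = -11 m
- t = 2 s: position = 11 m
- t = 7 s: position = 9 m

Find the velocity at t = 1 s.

11 m/s

Velocity is the slope of the x-t graph on 0–2 s: (11 − -11)/(2 − 0) = 11 m/s.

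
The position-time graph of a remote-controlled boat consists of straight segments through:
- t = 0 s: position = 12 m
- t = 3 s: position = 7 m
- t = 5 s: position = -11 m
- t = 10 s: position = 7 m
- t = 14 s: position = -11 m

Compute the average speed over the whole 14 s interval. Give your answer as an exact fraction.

59/14 m/s

Average speed = (total path length)/(elapsed time); on a piecewise-linear x-t graph the path length is Σ|Δx|.
0–3 s: |Δx| = |7 − 12| = 5 m
3–5 s: |Δx| = |-11 − 7| = 18 m
5–10 s: |Δx| = |7 − -11| = 18 m
10–14 s: |Δx| = |-11 − 7| = 18 m
Total path = 59 m; average speed = 59/14 = 59/14 m/s.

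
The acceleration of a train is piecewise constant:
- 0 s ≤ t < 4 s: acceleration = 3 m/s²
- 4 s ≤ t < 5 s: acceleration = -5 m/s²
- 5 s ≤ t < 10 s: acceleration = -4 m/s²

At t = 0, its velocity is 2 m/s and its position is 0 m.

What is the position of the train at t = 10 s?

38.5 m

On each constant-a segment, Δv = aΔt and Δx = v₀Δt + ½aΔt²; chain segment to segment.
0–4 s: v starts 2 m/s; Δx = 2·4 + ½·3·4² = 32 m; v ends 14 m/s.
4–5 s: v starts 14 m/s; Δx = 14·1 + ½·-5·1² = 11.5 m; v ends 9 m/s.
5–10 s: v starts 9 m/s; Δx = 9·5 + ½·-4·5² = -5 m; v ends -11 m/s.
x(10) = 0 + Σ Δx = 38.5 m.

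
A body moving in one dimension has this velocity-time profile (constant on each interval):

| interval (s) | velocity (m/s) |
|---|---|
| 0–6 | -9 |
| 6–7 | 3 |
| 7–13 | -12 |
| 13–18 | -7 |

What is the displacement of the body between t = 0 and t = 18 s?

-158 m

Net displacement equals the area under the velocity-time graph (areas below the axis count negative).
0–6 s: -9 × 6 = -54 m
6–7 s: 3 × 1 = 3 m
7–13 s: -12 × 6 = -72 m
13–18 s: -7 × 5 = -35 m
Net displacement = -158 m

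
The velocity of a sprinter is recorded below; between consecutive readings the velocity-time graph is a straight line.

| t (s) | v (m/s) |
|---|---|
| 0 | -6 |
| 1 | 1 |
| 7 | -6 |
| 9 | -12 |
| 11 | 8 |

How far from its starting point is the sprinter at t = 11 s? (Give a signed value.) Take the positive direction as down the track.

-39.5 m

Displacement is the signed area under the v-t curve.
0–1 s: ½(-6 + 1)(1) = -2.5 m
1–7 s: ½(1 + -6)(6) = -15 m
7–9 s: ½(-6 + -12)(2) = -18 m
9–11 s: ½(-12 + 8)(2) = -4 m
Net displacement = -39.5 m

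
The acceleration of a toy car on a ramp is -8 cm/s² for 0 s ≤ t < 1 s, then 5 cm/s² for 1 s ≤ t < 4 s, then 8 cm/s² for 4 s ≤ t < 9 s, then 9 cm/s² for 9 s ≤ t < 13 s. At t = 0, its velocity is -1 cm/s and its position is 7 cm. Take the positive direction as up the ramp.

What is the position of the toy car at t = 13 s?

383.5 cm

On each constant-a segment, Δv = aΔt and Δx = v₀Δt + ½aΔt²; chain segment to segment.
0–1 s: v starts -1 cm/s; Δx = -1·1 + ½·-8·1² = -5 cm; v ends -9 cm/s.
1–4 s: v starts -9 cm/s; Δx = -9·3 + ½·5·3² = -4.5 cm; v ends 6 cm/s.
4–9 s: v starts 6 cm/s; Δx = 6·5 + ½·8·5² = 130 cm; v ends 46 cm/s.
9–13 s: v starts 46 cm/s; Δx = 46·4 + ½·9·4² = 256 cm; v ends 82 cm/s.
x(13) = 7 + Σ Δx = 383.5 cm.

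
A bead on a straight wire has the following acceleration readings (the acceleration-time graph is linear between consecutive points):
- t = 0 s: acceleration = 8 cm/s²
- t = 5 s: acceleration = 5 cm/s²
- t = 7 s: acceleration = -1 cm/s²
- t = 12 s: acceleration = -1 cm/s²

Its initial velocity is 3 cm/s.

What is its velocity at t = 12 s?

34.5 cm/s

Δv equals the area under the a-t graph; then v = v₀ + Δv.
0–5 s: ½(8 + 5)(5) = 32.5 cm/s
5–7 s: ½(5 + -1)(2) = 4 cm/s
7–12 s: -1 × 5 = -5 cm/s
Δv = 31.5 cm/s, so v(12) = 3 + (31.5) = 34.5 cm/s.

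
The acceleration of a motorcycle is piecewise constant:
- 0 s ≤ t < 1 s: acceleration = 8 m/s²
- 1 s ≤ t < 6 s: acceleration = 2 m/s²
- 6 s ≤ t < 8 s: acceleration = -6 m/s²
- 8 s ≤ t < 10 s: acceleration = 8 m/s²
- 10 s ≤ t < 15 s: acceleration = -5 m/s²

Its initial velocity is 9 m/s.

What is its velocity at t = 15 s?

Δv equals the area under the a-t graph; then v = v₀ + Δv.
0–1 s: 8 × 1 = 8 m/s
1–6 s: 2 × 5 = 10 m/s
6–8 s: -6 × 2 = -12 m/s
8–10 s: 8 × 2 = 16 m/s
10–15 s: -5 × 5 = -25 m/s
Δv = -3 m/s, so v(15) = 9 + (-3) = 6 m/s.

6 m/s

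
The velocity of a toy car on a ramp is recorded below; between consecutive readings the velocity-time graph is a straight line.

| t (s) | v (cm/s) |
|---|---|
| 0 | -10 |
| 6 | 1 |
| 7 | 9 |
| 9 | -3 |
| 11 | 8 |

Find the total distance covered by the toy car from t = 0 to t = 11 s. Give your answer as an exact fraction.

1027/22 cm

Distance (not displacement) is the total path length: add the absolute areas under v-t.
0–6 s: v = 0 at t = 60/11 s; triangle areas 300/11 + 3/11 = 303/11 cm
6–7 s: |½(1 + 9)(1)| = 5 cm
7–9 s: v = 0 at t = 8.5 s; triangle areas 6.75 + 0.75 = 7.5 cm
9–11 s: v = 0 at t = 105/11 s; triangle areas 9/11 + 64/11 = 73/11 cm
Total distance = 1027/22 cm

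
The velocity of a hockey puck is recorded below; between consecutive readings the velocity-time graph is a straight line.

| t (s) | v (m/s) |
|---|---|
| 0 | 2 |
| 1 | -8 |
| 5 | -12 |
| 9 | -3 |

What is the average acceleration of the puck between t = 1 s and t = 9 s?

Average acceleration = Δv/Δt = (-3 − -8)/(9 − 1) = 0.625 m/s².

0.625 m/s²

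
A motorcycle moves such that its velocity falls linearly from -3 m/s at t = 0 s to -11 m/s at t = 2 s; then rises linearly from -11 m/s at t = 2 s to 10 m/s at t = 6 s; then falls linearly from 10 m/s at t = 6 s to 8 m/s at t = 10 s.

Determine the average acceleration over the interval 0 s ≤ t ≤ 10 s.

Average acceleration = Δv/Δt = (8 − -3)/(10 − 0) = 1.1 m/s².

1.1 m/s²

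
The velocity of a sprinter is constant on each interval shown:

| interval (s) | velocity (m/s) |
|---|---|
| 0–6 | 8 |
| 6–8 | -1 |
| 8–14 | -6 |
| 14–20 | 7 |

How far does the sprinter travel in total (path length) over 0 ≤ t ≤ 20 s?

Total distance travelled is ∫|v| dt — sum the magnitudes of each area piece.
0–6 s: |8| × 6 = 48 m
6–8 s: |-1| × 2 = 2 m
8–14 s: |-6| × 6 = 36 m
14–20 s: |7| × 6 = 42 m
Total distance = 128 m

128 m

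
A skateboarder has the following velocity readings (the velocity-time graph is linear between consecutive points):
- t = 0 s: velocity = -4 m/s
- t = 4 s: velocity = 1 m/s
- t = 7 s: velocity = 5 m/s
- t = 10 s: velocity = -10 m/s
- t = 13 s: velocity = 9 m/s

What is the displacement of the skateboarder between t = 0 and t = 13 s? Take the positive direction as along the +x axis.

-6 m

Net displacement equals the area under the velocity-time graph (areas below the axis count negative).
0–4 s: ½(-4 + 1)(4) = -6 m
4–7 s: ½(1 + 5)(3) = 9 m
7–10 s: ½(5 + -10)(3) = -7.5 m
10–13 s: ½(-10 + 9)(3) = -1.5 m
Net displacement = -6 m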